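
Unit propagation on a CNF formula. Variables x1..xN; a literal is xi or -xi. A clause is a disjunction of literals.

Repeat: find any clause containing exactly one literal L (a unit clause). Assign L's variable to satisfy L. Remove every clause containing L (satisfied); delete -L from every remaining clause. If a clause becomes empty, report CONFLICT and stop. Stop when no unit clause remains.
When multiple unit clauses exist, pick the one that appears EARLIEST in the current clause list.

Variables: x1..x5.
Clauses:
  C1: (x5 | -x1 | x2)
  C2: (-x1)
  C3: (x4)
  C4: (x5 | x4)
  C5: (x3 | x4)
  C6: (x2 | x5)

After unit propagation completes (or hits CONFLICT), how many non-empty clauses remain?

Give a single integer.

Answer: 1

Derivation:
unit clause [-1] forces x1=F; simplify:
  satisfied 2 clause(s); 4 remain; assigned so far: [1]
unit clause [4] forces x4=T; simplify:
  satisfied 3 clause(s); 1 remain; assigned so far: [1, 4]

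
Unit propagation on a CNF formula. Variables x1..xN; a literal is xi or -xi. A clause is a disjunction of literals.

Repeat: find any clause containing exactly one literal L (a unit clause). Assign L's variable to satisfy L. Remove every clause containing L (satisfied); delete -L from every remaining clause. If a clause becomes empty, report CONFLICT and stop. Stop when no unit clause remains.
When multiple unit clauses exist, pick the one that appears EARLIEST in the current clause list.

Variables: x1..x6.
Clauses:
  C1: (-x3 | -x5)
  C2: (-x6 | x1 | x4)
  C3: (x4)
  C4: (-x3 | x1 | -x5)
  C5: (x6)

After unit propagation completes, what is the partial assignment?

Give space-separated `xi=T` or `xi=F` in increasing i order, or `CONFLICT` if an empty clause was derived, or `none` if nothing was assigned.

Answer: x4=T x6=T

Derivation:
unit clause [4] forces x4=T; simplify:
  satisfied 2 clause(s); 3 remain; assigned so far: [4]
unit clause [6] forces x6=T; simplify:
  satisfied 1 clause(s); 2 remain; assigned so far: [4, 6]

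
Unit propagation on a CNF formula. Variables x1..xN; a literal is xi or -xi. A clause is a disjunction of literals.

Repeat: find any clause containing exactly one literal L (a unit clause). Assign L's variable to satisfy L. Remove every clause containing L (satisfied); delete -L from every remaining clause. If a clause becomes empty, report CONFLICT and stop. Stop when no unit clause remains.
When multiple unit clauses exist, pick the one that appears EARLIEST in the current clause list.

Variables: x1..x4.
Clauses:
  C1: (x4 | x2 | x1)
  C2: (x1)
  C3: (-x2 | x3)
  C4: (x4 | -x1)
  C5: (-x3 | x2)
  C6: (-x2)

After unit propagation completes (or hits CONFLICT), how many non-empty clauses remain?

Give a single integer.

unit clause [1] forces x1=T; simplify:
  drop -1 from [4, -1] -> [4]
  satisfied 2 clause(s); 4 remain; assigned so far: [1]
unit clause [4] forces x4=T; simplify:
  satisfied 1 clause(s); 3 remain; assigned so far: [1, 4]
unit clause [-2] forces x2=F; simplify:
  drop 2 from [-3, 2] -> [-3]
  satisfied 2 clause(s); 1 remain; assigned so far: [1, 2, 4]
unit clause [-3] forces x3=F; simplify:
  satisfied 1 clause(s); 0 remain; assigned so far: [1, 2, 3, 4]

Answer: 0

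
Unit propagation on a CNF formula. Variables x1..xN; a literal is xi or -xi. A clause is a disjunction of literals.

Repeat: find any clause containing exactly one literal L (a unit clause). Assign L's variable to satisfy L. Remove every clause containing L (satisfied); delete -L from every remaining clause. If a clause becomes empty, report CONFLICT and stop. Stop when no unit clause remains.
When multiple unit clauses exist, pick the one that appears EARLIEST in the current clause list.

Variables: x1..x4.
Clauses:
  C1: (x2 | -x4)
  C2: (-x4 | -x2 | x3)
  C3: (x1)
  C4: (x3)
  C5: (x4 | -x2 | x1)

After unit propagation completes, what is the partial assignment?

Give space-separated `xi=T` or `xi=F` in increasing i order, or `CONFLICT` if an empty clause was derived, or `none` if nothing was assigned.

unit clause [1] forces x1=T; simplify:
  satisfied 2 clause(s); 3 remain; assigned so far: [1]
unit clause [3] forces x3=T; simplify:
  satisfied 2 clause(s); 1 remain; assigned so far: [1, 3]

Answer: x1=T x3=T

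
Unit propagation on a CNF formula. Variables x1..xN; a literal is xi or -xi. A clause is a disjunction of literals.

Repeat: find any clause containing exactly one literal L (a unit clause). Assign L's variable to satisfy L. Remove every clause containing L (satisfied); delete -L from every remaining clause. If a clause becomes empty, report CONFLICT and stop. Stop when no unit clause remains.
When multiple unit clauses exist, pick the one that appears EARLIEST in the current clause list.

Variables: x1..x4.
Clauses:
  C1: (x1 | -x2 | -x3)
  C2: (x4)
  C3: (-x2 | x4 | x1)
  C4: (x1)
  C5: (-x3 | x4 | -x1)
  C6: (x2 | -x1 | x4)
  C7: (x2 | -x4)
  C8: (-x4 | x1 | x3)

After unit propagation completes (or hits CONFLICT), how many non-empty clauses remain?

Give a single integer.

Answer: 0

Derivation:
unit clause [4] forces x4=T; simplify:
  drop -4 from [2, -4] -> [2]
  drop -4 from [-4, 1, 3] -> [1, 3]
  satisfied 4 clause(s); 4 remain; assigned so far: [4]
unit clause [1] forces x1=T; simplify:
  satisfied 3 clause(s); 1 remain; assigned so far: [1, 4]
unit clause [2] forces x2=T; simplify:
  satisfied 1 clause(s); 0 remain; assigned so far: [1, 2, 4]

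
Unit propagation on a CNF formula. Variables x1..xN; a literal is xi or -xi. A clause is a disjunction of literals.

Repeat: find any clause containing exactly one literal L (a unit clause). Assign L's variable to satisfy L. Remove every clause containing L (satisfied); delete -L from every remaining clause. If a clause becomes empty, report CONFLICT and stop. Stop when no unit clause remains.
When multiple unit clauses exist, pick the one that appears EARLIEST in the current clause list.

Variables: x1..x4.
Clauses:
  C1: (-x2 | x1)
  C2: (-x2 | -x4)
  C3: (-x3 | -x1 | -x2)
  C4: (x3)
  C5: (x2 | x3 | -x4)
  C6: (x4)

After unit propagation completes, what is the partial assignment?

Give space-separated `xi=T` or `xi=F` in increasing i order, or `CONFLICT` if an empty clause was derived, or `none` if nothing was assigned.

unit clause [3] forces x3=T; simplify:
  drop -3 from [-3, -1, -2] -> [-1, -2]
  satisfied 2 clause(s); 4 remain; assigned so far: [3]
unit clause [4] forces x4=T; simplify:
  drop -4 from [-2, -4] -> [-2]
  satisfied 1 clause(s); 3 remain; assigned so far: [3, 4]
unit clause [-2] forces x2=F; simplify:
  satisfied 3 clause(s); 0 remain; assigned so far: [2, 3, 4]

Answer: x2=F x3=T x4=T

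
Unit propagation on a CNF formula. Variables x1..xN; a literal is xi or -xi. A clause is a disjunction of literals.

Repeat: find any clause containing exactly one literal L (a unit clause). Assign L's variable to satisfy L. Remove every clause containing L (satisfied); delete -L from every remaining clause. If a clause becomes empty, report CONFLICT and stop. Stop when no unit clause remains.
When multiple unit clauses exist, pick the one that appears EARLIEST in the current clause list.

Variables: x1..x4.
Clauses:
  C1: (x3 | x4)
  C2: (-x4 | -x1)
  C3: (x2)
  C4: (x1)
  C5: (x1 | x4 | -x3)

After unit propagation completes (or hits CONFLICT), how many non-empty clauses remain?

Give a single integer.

unit clause [2] forces x2=T; simplify:
  satisfied 1 clause(s); 4 remain; assigned so far: [2]
unit clause [1] forces x1=T; simplify:
  drop -1 from [-4, -1] -> [-4]
  satisfied 2 clause(s); 2 remain; assigned so far: [1, 2]
unit clause [-4] forces x4=F; simplify:
  drop 4 from [3, 4] -> [3]
  satisfied 1 clause(s); 1 remain; assigned so far: [1, 2, 4]
unit clause [3] forces x3=T; simplify:
  satisfied 1 clause(s); 0 remain; assigned so far: [1, 2, 3, 4]

Answer: 0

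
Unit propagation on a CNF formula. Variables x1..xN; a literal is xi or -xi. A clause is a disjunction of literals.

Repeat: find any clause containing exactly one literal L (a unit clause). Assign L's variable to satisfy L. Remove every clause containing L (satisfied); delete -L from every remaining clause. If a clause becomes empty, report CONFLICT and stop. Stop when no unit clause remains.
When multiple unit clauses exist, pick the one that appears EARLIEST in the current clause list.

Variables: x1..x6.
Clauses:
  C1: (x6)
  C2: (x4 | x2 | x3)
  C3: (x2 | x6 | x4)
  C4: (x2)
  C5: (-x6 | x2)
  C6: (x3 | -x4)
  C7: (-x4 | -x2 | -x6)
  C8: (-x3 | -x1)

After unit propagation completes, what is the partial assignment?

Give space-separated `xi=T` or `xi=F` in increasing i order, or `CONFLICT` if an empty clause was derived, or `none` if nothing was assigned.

Answer: x2=T x4=F x6=T

Derivation:
unit clause [6] forces x6=T; simplify:
  drop -6 from [-6, 2] -> [2]
  drop -6 from [-4, -2, -6] -> [-4, -2]
  satisfied 2 clause(s); 6 remain; assigned so far: [6]
unit clause [2] forces x2=T; simplify:
  drop -2 from [-4, -2] -> [-4]
  satisfied 3 clause(s); 3 remain; assigned so far: [2, 6]
unit clause [-4] forces x4=F; simplify:
  satisfied 2 clause(s); 1 remain; assigned so far: [2, 4, 6]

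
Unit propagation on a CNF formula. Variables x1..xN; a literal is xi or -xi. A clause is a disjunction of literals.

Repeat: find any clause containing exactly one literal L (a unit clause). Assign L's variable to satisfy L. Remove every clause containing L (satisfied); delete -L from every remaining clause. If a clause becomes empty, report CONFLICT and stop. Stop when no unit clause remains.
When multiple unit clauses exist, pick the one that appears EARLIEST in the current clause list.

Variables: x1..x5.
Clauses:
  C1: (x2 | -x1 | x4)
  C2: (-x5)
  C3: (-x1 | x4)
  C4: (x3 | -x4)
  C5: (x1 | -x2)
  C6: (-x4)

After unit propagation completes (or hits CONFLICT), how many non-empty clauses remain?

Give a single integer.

Answer: 0

Derivation:
unit clause [-5] forces x5=F; simplify:
  satisfied 1 clause(s); 5 remain; assigned so far: [5]
unit clause [-4] forces x4=F; simplify:
  drop 4 from [2, -1, 4] -> [2, -1]
  drop 4 from [-1, 4] -> [-1]
  satisfied 2 clause(s); 3 remain; assigned so far: [4, 5]
unit clause [-1] forces x1=F; simplify:
  drop 1 from [1, -2] -> [-2]
  satisfied 2 clause(s); 1 remain; assigned so far: [1, 4, 5]
unit clause [-2] forces x2=F; simplify:
  satisfied 1 clause(s); 0 remain; assigned so far: [1, 2, 4, 5]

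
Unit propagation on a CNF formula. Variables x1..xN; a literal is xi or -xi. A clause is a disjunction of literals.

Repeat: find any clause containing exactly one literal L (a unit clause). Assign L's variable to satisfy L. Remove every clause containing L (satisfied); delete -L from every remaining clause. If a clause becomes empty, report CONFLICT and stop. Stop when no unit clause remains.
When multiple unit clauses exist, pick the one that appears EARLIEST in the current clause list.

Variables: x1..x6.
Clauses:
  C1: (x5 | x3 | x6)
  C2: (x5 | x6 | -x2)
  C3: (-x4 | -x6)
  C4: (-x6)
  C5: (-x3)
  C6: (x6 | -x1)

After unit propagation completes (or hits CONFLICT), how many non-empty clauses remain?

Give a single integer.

unit clause [-6] forces x6=F; simplify:
  drop 6 from [5, 3, 6] -> [5, 3]
  drop 6 from [5, 6, -2] -> [5, -2]
  drop 6 from [6, -1] -> [-1]
  satisfied 2 clause(s); 4 remain; assigned so far: [6]
unit clause [-3] forces x3=F; simplify:
  drop 3 from [5, 3] -> [5]
  satisfied 1 clause(s); 3 remain; assigned so far: [3, 6]
unit clause [5] forces x5=T; simplify:
  satisfied 2 clause(s); 1 remain; assigned so far: [3, 5, 6]
unit clause [-1] forces x1=F; simplify:
  satisfied 1 clause(s); 0 remain; assigned so far: [1, 3, 5, 6]

Answer: 0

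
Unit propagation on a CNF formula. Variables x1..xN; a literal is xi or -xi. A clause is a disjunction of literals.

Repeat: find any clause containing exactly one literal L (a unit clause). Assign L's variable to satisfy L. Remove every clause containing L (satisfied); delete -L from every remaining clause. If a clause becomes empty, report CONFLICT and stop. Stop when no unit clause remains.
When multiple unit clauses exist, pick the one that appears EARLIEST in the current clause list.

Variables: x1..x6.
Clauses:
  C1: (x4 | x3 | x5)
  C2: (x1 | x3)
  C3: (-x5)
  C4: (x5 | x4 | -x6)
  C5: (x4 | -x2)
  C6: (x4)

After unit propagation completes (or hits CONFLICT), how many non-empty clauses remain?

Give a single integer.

Answer: 1

Derivation:
unit clause [-5] forces x5=F; simplify:
  drop 5 from [4, 3, 5] -> [4, 3]
  drop 5 from [5, 4, -6] -> [4, -6]
  satisfied 1 clause(s); 5 remain; assigned so far: [5]
unit clause [4] forces x4=T; simplify:
  satisfied 4 clause(s); 1 remain; assigned so far: [4, 5]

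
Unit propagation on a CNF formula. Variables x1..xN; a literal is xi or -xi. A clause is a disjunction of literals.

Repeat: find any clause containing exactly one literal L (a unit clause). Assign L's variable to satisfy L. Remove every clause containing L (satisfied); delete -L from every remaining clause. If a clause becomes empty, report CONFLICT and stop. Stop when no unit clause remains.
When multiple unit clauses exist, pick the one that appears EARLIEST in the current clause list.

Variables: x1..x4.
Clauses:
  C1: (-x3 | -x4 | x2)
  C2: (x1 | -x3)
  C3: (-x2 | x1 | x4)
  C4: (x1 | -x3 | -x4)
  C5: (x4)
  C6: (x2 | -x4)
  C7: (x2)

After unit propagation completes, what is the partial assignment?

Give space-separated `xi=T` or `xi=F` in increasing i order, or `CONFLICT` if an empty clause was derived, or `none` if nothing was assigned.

unit clause [4] forces x4=T; simplify:
  drop -4 from [-3, -4, 2] -> [-3, 2]
  drop -4 from [1, -3, -4] -> [1, -3]
  drop -4 from [2, -4] -> [2]
  satisfied 2 clause(s); 5 remain; assigned so far: [4]
unit clause [2] forces x2=T; simplify:
  satisfied 3 clause(s); 2 remain; assigned so far: [2, 4]

Answer: x2=T x4=T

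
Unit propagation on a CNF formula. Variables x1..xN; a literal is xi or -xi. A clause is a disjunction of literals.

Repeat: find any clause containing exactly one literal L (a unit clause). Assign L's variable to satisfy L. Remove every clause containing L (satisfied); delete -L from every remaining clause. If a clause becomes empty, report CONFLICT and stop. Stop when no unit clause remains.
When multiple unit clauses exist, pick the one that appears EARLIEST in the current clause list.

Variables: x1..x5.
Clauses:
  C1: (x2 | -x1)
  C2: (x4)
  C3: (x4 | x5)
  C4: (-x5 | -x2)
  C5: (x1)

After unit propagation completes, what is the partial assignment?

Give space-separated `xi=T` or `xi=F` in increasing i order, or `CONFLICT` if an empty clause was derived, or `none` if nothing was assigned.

Answer: x1=T x2=T x4=T x5=F

Derivation:
unit clause [4] forces x4=T; simplify:
  satisfied 2 clause(s); 3 remain; assigned so far: [4]
unit clause [1] forces x1=T; simplify:
  drop -1 from [2, -1] -> [2]
  satisfied 1 clause(s); 2 remain; assigned so far: [1, 4]
unit clause [2] forces x2=T; simplify:
  drop -2 from [-5, -2] -> [-5]
  satisfied 1 clause(s); 1 remain; assigned so far: [1, 2, 4]
unit clause [-5] forces x5=F; simplify:
  satisfied 1 clause(s); 0 remain; assigned so far: [1, 2, 4, 5]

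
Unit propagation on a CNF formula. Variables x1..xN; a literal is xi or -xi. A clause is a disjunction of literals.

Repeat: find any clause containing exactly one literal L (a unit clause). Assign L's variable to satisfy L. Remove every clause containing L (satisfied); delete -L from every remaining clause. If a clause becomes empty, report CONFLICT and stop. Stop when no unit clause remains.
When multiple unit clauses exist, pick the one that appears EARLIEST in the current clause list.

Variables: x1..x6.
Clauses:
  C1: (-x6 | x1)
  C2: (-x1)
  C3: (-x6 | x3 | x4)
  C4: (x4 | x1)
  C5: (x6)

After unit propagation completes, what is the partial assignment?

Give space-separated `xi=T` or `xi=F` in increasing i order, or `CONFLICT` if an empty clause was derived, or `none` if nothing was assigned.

unit clause [-1] forces x1=F; simplify:
  drop 1 from [-6, 1] -> [-6]
  drop 1 from [4, 1] -> [4]
  satisfied 1 clause(s); 4 remain; assigned so far: [1]
unit clause [-6] forces x6=F; simplify:
  drop 6 from [6] -> [] (empty!)
  satisfied 2 clause(s); 2 remain; assigned so far: [1, 6]
CONFLICT (empty clause)

Answer: CONFLICT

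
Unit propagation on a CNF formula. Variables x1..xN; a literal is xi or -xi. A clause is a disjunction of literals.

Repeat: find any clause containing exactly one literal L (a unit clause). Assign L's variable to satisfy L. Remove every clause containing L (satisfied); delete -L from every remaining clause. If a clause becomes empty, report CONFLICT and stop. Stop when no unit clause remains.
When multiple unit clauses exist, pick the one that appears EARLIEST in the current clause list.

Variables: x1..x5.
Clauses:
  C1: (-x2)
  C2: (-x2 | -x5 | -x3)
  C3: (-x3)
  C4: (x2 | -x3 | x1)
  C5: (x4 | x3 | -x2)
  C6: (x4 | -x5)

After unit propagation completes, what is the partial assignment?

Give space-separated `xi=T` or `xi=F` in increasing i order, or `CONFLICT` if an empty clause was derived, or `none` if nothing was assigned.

Answer: x2=F x3=F

Derivation:
unit clause [-2] forces x2=F; simplify:
  drop 2 from [2, -3, 1] -> [-3, 1]
  satisfied 3 clause(s); 3 remain; assigned so far: [2]
unit clause [-3] forces x3=F; simplify:
  satisfied 2 clause(s); 1 remain; assigned so far: [2, 3]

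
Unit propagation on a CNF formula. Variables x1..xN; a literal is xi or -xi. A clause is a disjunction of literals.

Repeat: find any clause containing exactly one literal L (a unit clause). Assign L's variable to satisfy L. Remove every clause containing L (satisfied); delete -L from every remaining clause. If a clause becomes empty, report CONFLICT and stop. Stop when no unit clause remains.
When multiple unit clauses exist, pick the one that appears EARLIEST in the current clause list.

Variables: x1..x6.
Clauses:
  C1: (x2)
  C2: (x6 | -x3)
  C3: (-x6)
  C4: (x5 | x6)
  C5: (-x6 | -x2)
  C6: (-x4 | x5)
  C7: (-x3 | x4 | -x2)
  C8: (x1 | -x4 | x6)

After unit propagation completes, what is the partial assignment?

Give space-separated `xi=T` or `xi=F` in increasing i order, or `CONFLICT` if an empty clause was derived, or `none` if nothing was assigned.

unit clause [2] forces x2=T; simplify:
  drop -2 from [-6, -2] -> [-6]
  drop -2 from [-3, 4, -2] -> [-3, 4]
  satisfied 1 clause(s); 7 remain; assigned so far: [2]
unit clause [-6] forces x6=F; simplify:
  drop 6 from [6, -3] -> [-3]
  drop 6 from [5, 6] -> [5]
  drop 6 from [1, -4, 6] -> [1, -4]
  satisfied 2 clause(s); 5 remain; assigned so far: [2, 6]
unit clause [-3] forces x3=F; simplify:
  satisfied 2 clause(s); 3 remain; assigned so far: [2, 3, 6]
unit clause [5] forces x5=T; simplify:
  satisfied 2 clause(s); 1 remain; assigned so far: [2, 3, 5, 6]

Answer: x2=T x3=F x5=T x6=F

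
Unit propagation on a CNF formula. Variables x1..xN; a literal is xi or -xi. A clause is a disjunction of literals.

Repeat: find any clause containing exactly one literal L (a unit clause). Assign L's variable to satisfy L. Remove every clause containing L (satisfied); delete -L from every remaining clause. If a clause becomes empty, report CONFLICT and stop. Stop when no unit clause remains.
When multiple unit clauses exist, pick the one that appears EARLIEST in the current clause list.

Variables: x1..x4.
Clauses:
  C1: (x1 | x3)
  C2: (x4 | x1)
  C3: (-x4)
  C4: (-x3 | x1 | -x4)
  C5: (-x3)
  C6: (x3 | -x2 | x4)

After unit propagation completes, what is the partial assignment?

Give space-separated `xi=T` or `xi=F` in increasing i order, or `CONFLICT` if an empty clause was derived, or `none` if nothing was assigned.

Answer: x1=T x2=F x3=F x4=F

Derivation:
unit clause [-4] forces x4=F; simplify:
  drop 4 from [4, 1] -> [1]
  drop 4 from [3, -2, 4] -> [3, -2]
  satisfied 2 clause(s); 4 remain; assigned so far: [4]
unit clause [1] forces x1=T; simplify:
  satisfied 2 clause(s); 2 remain; assigned so far: [1, 4]
unit clause [-3] forces x3=F; simplify:
  drop 3 from [3, -2] -> [-2]
  satisfied 1 clause(s); 1 remain; assigned so far: [1, 3, 4]
unit clause [-2] forces x2=F; simplify:
  satisfied 1 clause(s); 0 remain; assigned so far: [1, 2, 3, 4]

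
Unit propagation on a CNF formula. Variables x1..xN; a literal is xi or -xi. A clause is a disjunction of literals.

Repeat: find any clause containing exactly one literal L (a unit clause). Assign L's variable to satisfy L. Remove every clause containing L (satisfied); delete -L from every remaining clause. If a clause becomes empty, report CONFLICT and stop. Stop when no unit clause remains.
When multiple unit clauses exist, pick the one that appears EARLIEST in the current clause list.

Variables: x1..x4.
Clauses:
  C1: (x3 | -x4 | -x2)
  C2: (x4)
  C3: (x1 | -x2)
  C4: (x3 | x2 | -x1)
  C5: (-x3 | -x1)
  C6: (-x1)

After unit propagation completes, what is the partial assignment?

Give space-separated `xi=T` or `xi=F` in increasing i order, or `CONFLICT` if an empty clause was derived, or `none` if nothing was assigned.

Answer: x1=F x2=F x4=T

Derivation:
unit clause [4] forces x4=T; simplify:
  drop -4 from [3, -4, -2] -> [3, -2]
  satisfied 1 clause(s); 5 remain; assigned so far: [4]
unit clause [-1] forces x1=F; simplify:
  drop 1 from [1, -2] -> [-2]
  satisfied 3 clause(s); 2 remain; assigned so far: [1, 4]
unit clause [-2] forces x2=F; simplify:
  satisfied 2 clause(s); 0 remain; assigned so far: [1, 2, 4]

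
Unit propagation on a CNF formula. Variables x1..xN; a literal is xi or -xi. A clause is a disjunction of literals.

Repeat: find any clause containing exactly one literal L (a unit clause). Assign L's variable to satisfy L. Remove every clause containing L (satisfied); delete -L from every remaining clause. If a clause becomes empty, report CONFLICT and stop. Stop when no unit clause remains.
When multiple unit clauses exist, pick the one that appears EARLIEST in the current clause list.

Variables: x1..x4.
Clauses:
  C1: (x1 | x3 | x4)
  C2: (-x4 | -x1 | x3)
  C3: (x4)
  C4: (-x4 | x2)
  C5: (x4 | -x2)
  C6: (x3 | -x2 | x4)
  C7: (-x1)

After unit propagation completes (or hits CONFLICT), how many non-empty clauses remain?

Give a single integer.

unit clause [4] forces x4=T; simplify:
  drop -4 from [-4, -1, 3] -> [-1, 3]
  drop -4 from [-4, 2] -> [2]
  satisfied 4 clause(s); 3 remain; assigned so far: [4]
unit clause [2] forces x2=T; simplify:
  satisfied 1 clause(s); 2 remain; assigned so far: [2, 4]
unit clause [-1] forces x1=F; simplify:
  satisfied 2 clause(s); 0 remain; assigned so far: [1, 2, 4]

Answer: 0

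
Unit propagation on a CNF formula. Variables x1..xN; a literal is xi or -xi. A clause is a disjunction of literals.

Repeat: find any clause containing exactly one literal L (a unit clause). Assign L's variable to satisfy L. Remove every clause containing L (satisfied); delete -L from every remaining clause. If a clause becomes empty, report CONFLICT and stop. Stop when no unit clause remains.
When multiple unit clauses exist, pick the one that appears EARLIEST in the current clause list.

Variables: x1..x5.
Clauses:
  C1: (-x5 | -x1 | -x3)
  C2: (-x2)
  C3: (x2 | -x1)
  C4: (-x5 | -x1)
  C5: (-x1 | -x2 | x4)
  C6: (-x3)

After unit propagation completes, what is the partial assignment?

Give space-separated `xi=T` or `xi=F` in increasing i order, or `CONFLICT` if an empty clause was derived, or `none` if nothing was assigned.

Answer: x1=F x2=F x3=F

Derivation:
unit clause [-2] forces x2=F; simplify:
  drop 2 from [2, -1] -> [-1]
  satisfied 2 clause(s); 4 remain; assigned so far: [2]
unit clause [-1] forces x1=F; simplify:
  satisfied 3 clause(s); 1 remain; assigned so far: [1, 2]
unit clause [-3] forces x3=F; simplify:
  satisfied 1 clause(s); 0 remain; assigned so far: [1, 2, 3]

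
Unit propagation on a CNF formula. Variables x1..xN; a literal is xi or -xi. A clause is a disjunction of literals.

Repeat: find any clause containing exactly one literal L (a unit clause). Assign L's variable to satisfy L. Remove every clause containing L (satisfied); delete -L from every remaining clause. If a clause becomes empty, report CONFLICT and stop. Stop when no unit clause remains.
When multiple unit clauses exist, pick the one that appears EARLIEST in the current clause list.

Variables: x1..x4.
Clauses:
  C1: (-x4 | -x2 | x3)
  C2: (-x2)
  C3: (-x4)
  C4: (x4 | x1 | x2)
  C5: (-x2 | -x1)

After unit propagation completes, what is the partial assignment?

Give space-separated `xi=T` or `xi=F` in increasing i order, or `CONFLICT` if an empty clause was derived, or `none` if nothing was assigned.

Answer: x1=T x2=F x4=F

Derivation:
unit clause [-2] forces x2=F; simplify:
  drop 2 from [4, 1, 2] -> [4, 1]
  satisfied 3 clause(s); 2 remain; assigned so far: [2]
unit clause [-4] forces x4=F; simplify:
  drop 4 from [4, 1] -> [1]
  satisfied 1 clause(s); 1 remain; assigned so far: [2, 4]
unit clause [1] forces x1=T; simplify:
  satisfied 1 clause(s); 0 remain; assigned so far: [1, 2, 4]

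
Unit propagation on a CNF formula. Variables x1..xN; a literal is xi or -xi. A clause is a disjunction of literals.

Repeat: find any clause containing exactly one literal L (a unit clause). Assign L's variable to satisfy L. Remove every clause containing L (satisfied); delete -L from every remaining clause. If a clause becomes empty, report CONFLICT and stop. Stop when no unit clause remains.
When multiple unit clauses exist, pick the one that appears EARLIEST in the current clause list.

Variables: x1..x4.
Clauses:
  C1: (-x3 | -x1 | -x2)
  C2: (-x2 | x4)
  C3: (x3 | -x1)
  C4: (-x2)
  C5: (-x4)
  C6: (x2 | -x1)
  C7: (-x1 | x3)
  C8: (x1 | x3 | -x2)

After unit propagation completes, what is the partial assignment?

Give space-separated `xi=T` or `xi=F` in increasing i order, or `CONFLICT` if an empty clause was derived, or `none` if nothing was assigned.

Answer: x1=F x2=F x4=F

Derivation:
unit clause [-2] forces x2=F; simplify:
  drop 2 from [2, -1] -> [-1]
  satisfied 4 clause(s); 4 remain; assigned so far: [2]
unit clause [-4] forces x4=F; simplify:
  satisfied 1 clause(s); 3 remain; assigned so far: [2, 4]
unit clause [-1] forces x1=F; simplify:
  satisfied 3 clause(s); 0 remain; assigned so far: [1, 2, 4]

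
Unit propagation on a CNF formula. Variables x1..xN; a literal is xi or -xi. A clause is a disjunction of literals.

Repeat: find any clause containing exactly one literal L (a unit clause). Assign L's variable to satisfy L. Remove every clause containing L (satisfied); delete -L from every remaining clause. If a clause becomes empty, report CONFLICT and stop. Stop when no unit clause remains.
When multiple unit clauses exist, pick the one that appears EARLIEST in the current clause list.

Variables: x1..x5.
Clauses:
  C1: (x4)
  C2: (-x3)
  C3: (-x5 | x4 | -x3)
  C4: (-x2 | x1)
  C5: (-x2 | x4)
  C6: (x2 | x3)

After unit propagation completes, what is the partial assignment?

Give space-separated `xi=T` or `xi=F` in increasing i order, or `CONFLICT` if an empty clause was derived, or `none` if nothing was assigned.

Answer: x1=T x2=T x3=F x4=T

Derivation:
unit clause [4] forces x4=T; simplify:
  satisfied 3 clause(s); 3 remain; assigned so far: [4]
unit clause [-3] forces x3=F; simplify:
  drop 3 from [2, 3] -> [2]
  satisfied 1 clause(s); 2 remain; assigned so far: [3, 4]
unit clause [2] forces x2=T; simplify:
  drop -2 from [-2, 1] -> [1]
  satisfied 1 clause(s); 1 remain; assigned so far: [2, 3, 4]
unit clause [1] forces x1=T; simplify:
  satisfied 1 clause(s); 0 remain; assigned so far: [1, 2, 3, 4]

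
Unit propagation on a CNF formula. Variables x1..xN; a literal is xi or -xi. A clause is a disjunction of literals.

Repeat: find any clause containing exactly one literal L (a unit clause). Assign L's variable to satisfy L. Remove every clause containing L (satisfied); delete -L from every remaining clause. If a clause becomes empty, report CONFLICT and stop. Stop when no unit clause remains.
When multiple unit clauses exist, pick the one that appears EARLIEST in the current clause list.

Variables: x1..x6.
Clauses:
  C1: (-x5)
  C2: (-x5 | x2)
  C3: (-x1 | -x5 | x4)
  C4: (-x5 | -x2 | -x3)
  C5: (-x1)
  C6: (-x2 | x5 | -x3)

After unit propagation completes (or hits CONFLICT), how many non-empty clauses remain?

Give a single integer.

unit clause [-5] forces x5=F; simplify:
  drop 5 from [-2, 5, -3] -> [-2, -3]
  satisfied 4 clause(s); 2 remain; assigned so far: [5]
unit clause [-1] forces x1=F; simplify:
  satisfied 1 clause(s); 1 remain; assigned so far: [1, 5]

Answer: 1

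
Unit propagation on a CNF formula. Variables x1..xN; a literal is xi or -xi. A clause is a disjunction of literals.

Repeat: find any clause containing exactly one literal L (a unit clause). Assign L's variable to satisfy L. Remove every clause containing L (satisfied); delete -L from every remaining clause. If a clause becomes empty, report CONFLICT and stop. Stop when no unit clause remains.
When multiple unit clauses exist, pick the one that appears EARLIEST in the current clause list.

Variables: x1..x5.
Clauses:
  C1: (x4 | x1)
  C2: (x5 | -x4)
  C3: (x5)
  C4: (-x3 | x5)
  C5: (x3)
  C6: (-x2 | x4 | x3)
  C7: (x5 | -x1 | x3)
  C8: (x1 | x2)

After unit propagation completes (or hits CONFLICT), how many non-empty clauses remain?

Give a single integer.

unit clause [5] forces x5=T; simplify:
  satisfied 4 clause(s); 4 remain; assigned so far: [5]
unit clause [3] forces x3=T; simplify:
  satisfied 2 clause(s); 2 remain; assigned so far: [3, 5]

Answer: 2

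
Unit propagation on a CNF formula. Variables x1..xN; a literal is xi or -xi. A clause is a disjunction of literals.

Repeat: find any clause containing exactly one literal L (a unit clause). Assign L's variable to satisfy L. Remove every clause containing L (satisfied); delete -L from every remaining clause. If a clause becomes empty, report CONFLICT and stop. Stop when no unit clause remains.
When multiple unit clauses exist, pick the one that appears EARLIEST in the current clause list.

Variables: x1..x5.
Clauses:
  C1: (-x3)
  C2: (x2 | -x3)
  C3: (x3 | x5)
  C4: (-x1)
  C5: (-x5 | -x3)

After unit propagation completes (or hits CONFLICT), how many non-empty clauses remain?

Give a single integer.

Answer: 0

Derivation:
unit clause [-3] forces x3=F; simplify:
  drop 3 from [3, 5] -> [5]
  satisfied 3 clause(s); 2 remain; assigned so far: [3]
unit clause [5] forces x5=T; simplify:
  satisfied 1 clause(s); 1 remain; assigned so far: [3, 5]
unit clause [-1] forces x1=F; simplify:
  satisfied 1 clause(s); 0 remain; assigned so far: [1, 3, 5]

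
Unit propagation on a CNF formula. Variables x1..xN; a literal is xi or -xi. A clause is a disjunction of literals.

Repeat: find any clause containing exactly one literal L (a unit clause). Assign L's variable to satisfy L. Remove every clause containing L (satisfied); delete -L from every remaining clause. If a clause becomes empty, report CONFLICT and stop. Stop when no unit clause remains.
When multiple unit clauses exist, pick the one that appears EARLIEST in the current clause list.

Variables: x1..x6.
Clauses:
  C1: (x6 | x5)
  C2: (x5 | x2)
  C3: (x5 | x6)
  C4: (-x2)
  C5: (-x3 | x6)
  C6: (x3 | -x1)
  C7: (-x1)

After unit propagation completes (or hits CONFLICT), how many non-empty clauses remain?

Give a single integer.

Answer: 1

Derivation:
unit clause [-2] forces x2=F; simplify:
  drop 2 from [5, 2] -> [5]
  satisfied 1 clause(s); 6 remain; assigned so far: [2]
unit clause [5] forces x5=T; simplify:
  satisfied 3 clause(s); 3 remain; assigned so far: [2, 5]
unit clause [-1] forces x1=F; simplify:
  satisfied 2 clause(s); 1 remain; assigned so far: [1, 2, 5]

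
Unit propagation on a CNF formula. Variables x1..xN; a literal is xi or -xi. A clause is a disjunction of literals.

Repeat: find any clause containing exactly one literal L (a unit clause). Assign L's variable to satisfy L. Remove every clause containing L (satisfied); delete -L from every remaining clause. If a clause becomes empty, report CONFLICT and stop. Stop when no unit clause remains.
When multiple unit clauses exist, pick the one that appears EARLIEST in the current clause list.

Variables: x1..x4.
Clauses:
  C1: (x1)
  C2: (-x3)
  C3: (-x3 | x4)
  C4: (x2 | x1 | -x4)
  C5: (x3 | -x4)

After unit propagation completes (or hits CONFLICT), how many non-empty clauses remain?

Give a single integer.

Answer: 0

Derivation:
unit clause [1] forces x1=T; simplify:
  satisfied 2 clause(s); 3 remain; assigned so far: [1]
unit clause [-3] forces x3=F; simplify:
  drop 3 from [3, -4] -> [-4]
  satisfied 2 clause(s); 1 remain; assigned so far: [1, 3]
unit clause [-4] forces x4=F; simplify:
  satisfied 1 clause(s); 0 remain; assigned so far: [1, 3, 4]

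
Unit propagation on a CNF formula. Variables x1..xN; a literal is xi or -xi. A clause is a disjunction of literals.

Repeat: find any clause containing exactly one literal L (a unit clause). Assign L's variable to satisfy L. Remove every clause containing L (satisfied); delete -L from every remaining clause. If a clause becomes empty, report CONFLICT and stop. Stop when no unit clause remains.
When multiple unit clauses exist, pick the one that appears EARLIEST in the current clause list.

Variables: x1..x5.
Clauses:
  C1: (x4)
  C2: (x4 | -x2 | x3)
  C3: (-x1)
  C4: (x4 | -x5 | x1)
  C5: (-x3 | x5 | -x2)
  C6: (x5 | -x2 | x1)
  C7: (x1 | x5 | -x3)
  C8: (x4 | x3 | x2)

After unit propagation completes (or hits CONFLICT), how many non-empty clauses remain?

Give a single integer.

Answer: 3

Derivation:
unit clause [4] forces x4=T; simplify:
  satisfied 4 clause(s); 4 remain; assigned so far: [4]
unit clause [-1] forces x1=F; simplify:
  drop 1 from [5, -2, 1] -> [5, -2]
  drop 1 from [1, 5, -3] -> [5, -3]
  satisfied 1 clause(s); 3 remain; assigned so far: [1, 4]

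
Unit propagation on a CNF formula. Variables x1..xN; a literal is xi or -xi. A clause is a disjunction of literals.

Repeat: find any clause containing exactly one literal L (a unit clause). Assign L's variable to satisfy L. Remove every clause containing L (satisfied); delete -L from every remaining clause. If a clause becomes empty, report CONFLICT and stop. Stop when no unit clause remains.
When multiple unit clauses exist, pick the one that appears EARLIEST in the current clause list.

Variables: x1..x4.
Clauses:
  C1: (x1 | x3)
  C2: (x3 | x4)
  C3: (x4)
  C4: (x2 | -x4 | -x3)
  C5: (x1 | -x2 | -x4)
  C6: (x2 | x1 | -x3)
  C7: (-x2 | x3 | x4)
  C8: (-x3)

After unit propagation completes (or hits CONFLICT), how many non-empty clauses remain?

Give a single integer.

unit clause [4] forces x4=T; simplify:
  drop -4 from [2, -4, -3] -> [2, -3]
  drop -4 from [1, -2, -4] -> [1, -2]
  satisfied 3 clause(s); 5 remain; assigned so far: [4]
unit clause [-3] forces x3=F; simplify:
  drop 3 from [1, 3] -> [1]
  satisfied 3 clause(s); 2 remain; assigned so far: [3, 4]
unit clause [1] forces x1=T; simplify:
  satisfied 2 clause(s); 0 remain; assigned so far: [1, 3, 4]

Answer: 0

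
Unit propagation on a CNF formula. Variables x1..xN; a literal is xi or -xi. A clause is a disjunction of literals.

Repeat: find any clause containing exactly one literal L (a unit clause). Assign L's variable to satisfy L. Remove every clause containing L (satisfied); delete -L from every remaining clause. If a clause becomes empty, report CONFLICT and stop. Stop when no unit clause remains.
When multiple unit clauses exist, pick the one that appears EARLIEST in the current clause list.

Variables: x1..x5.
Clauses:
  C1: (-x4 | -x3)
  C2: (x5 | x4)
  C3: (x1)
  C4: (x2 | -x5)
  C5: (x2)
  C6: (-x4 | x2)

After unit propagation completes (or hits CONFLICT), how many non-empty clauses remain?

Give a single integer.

unit clause [1] forces x1=T; simplify:
  satisfied 1 clause(s); 5 remain; assigned so far: [1]
unit clause [2] forces x2=T; simplify:
  satisfied 3 clause(s); 2 remain; assigned so far: [1, 2]

Answer: 2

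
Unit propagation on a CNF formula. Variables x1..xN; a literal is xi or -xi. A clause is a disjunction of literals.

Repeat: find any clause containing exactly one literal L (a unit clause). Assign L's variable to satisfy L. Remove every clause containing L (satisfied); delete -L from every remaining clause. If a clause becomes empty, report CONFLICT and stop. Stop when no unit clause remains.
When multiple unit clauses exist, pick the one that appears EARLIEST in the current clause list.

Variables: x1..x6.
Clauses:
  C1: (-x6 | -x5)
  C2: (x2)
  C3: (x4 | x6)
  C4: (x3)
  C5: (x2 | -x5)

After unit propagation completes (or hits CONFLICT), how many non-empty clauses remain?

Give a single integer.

unit clause [2] forces x2=T; simplify:
  satisfied 2 clause(s); 3 remain; assigned so far: [2]
unit clause [3] forces x3=T; simplify:
  satisfied 1 clause(s); 2 remain; assigned so far: [2, 3]

Answer: 2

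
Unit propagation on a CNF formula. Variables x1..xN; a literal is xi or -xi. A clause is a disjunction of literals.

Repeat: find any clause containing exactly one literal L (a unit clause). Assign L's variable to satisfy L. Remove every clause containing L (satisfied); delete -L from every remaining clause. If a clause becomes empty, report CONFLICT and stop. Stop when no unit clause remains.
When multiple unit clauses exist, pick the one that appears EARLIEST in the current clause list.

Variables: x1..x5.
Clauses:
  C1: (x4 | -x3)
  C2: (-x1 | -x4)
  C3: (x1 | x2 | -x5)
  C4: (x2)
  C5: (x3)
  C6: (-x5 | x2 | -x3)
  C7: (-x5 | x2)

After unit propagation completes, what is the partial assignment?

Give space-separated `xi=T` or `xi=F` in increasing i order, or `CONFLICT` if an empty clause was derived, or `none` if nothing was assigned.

Answer: x1=F x2=T x3=T x4=T

Derivation:
unit clause [2] forces x2=T; simplify:
  satisfied 4 clause(s); 3 remain; assigned so far: [2]
unit clause [3] forces x3=T; simplify:
  drop -3 from [4, -3] -> [4]
  satisfied 1 clause(s); 2 remain; assigned so far: [2, 3]
unit clause [4] forces x4=T; simplify:
  drop -4 from [-1, -4] -> [-1]
  satisfied 1 clause(s); 1 remain; assigned so far: [2, 3, 4]
unit clause [-1] forces x1=F; simplify:
  satisfied 1 clause(s); 0 remain; assigned so far: [1, 2, 3, 4]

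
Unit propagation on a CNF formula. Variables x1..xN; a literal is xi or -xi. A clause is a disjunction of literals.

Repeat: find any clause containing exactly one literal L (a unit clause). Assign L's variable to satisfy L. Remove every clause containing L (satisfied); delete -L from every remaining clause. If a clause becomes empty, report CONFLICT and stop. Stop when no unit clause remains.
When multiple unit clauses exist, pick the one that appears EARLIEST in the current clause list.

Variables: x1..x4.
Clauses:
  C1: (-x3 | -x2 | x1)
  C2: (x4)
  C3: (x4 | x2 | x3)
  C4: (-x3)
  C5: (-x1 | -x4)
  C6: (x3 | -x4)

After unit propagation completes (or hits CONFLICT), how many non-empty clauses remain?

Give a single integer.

Answer: 1

Derivation:
unit clause [4] forces x4=T; simplify:
  drop -4 from [-1, -4] -> [-1]
  drop -4 from [3, -4] -> [3]
  satisfied 2 clause(s); 4 remain; assigned so far: [4]
unit clause [-3] forces x3=F; simplify:
  drop 3 from [3] -> [] (empty!)
  satisfied 2 clause(s); 2 remain; assigned so far: [3, 4]
CONFLICT (empty clause)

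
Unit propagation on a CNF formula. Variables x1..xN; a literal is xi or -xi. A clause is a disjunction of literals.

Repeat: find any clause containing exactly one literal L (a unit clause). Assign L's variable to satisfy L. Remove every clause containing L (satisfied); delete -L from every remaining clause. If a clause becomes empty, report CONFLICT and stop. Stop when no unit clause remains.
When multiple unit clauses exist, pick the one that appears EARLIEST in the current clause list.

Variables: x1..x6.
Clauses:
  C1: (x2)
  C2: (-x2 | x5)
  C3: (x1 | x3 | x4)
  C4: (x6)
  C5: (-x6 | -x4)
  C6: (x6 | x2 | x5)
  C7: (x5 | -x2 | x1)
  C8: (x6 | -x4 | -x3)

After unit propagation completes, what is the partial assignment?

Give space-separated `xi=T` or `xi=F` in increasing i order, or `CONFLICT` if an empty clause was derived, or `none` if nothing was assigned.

Answer: x2=T x4=F x5=T x6=T

Derivation:
unit clause [2] forces x2=T; simplify:
  drop -2 from [-2, 5] -> [5]
  drop -2 from [5, -2, 1] -> [5, 1]
  satisfied 2 clause(s); 6 remain; assigned so far: [2]
unit clause [5] forces x5=T; simplify:
  satisfied 2 clause(s); 4 remain; assigned so far: [2, 5]
unit clause [6] forces x6=T; simplify:
  drop -6 from [-6, -4] -> [-4]
  satisfied 2 clause(s); 2 remain; assigned so far: [2, 5, 6]
unit clause [-4] forces x4=F; simplify:
  drop 4 from [1, 3, 4] -> [1, 3]
  satisfied 1 clause(s); 1 remain; assigned so far: [2, 4, 5, 6]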